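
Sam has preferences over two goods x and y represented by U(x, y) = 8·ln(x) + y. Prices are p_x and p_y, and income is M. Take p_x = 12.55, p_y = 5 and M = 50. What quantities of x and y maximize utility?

x* = 3.1873, y* = 2

Set MRS = p_x/p_y: (8/x)/1 = p_x/p_y.
So x*(p_x,p_y) = 8·p_y/p_x, independent of income; and y* = (M − 8·p_y)/p_y.
At the given prices: x* = 8·5/12.55 = 3.1873, and y* = 2.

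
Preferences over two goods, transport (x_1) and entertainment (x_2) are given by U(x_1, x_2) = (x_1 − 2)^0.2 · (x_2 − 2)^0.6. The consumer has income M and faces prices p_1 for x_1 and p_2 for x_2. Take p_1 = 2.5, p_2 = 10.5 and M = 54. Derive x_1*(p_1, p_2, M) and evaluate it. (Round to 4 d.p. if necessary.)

Discretionary income = 54 − 2·2.5 − 2·10.5 = 28; x_1* = 2 + 0.25·28/2.5 = 4.8.

x_1* = 4.8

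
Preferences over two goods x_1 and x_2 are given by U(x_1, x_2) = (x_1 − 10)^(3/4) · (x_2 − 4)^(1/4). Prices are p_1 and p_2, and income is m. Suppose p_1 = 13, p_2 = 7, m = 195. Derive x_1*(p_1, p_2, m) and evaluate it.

Discretionary income = 195 − 10·13 − 4·7 = 37; x_1* = 10 + 0.75·37/13 = 12.1346.

x_1* = 12.1346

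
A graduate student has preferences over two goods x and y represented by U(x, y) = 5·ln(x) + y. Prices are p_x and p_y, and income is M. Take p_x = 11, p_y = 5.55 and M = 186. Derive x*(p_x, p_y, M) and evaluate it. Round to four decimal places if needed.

So x*(p_x,p_y) = 5·p_y/p_x, independent of income; and y* = (M − 5·p_y)/p_y.
At the given prices: x* = 5·5.55/11 = 2.5227.

x* = 2.5227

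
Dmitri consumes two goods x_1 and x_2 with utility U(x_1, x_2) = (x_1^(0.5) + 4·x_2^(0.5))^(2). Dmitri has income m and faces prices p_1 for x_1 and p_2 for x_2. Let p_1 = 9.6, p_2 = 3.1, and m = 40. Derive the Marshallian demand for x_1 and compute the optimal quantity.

From the CES first-order condition, (1/4)·(x_2/x_1)^(0.5) = p_1/p_2.
Hence x_2/x_1 = (4·p_1/p_2)^(1/(0.5)), i.e. raised to the 2 power.
With the ratio pinned down, the budget gives x_1* = m/(p_1 + p_2·(x_2/x_1)) and x_2* = (x_2/x_1)·x_1*.
Numerically x_2/x_1 = 153.440166, so x_1* = 40/(9.6 + 3.1·153.440166) = 0.0824.

x_1* = 0.0824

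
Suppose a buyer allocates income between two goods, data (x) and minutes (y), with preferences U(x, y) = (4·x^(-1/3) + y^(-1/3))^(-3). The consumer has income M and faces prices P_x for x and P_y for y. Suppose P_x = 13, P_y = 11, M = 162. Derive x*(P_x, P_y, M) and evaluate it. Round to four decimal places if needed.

x* = 9.306

Numerically y/x = 0.400745, so x* = 162/(13 + 11·0.400745) = 9.306.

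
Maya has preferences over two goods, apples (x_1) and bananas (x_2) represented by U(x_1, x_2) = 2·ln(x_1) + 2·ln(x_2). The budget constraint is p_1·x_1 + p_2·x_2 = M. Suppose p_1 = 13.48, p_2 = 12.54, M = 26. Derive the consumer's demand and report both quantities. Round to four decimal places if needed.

Tangency: MRS = x_2/x_1 = p_1/p_2.
So 2·p_2·x_2 = 2·p_1·x_1; combined with the budget, a share 0.5 of income goes to x_1.
Demand: x_1*(p_1,p_2,M) = 0.5·M/p_1 and x_2* = 0.5·M/p_2.
At p_1=13.48, p_2=12.54, M=26: x_1* = 0.5·26/13.48 = 0.9644, x_2* = 1.0367.

x_1* = 0.9644, x_2* = 1.0367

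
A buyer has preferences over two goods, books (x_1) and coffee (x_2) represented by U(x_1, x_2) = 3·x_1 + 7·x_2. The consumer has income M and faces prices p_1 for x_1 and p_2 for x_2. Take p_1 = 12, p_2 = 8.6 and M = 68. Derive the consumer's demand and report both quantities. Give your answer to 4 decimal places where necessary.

x_1* = 0, x_2* = 7.907

Numerically: x_1* = 0, x_2* = 7.907.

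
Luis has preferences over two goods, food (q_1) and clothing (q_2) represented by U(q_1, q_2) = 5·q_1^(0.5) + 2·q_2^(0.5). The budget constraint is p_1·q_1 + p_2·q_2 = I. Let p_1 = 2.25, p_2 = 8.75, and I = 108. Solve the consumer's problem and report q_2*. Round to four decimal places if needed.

q_2* = 0.4878

MRS = MU_q_1/MU_q_2 = (5/2)·(q_2/q_1)^(0.5). Set equal to p_1/p_2.
Solve for the ratio: q_2/q_1 = [(2/5)·p_1/p_2]^(2).
With the ratio pinned down, the budget gives q_1* = I/(p_1 + p_2·(q_2/q_1)) and q_2* = (q_2/q_1)·q_1*.
Numerically q_2/q_1 = 0.01058, so q_1* = 108/(2.25 + 8.75·0.01058) = 46.1032 and q_2* = 0.01058·46.1032 = 0.4878.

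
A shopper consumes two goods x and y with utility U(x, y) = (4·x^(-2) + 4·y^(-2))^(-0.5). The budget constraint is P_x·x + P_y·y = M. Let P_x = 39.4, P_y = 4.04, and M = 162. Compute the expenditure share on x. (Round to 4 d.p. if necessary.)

MRS = MU_x/MU_y = (y/x)^(3). Set equal to P_x/P_y.
Solve for the ratio: y/x = [P_x/P_y]^(1/3).
Substitute y = (y/x)·x into the budget: x* = M/(P_x + P_y·(y/x)).
Numerically y/x = 2.13651, so x* = 162/(39.4 + 4.04·2.13651) = 3.3728 and y* = 2.13651·3.3728 = 7.206.
Expenditure on x: 39.4·3.3728 = 132.8878; share = 0.8203.

share on x = 0.8203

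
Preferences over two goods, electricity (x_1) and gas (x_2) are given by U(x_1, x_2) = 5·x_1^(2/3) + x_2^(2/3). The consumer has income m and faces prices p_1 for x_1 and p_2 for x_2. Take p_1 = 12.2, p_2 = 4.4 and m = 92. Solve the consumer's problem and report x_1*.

x_1* = 7.1041

MU_x_1 ∝ 5·x_1^(-1/3), MU_x_2 ∝ x_2^(-1/3), so MRS = 5·(x_2/x_1)^(1/3) = p_1/p_2.
Solve for the ratio: x_2/x_1 = [(1/5)·p_1/p_2]^(3).
With the ratio pinned down, the budget gives x_1* = m/(p_1 + p_2·(x_2/x_1)) and x_2* = (x_2/x_1)·x_1*.
Numerically x_2/x_1 = 0.170534, so x_1* = 92/(12.2 + 4.4·0.170534) = 7.1041.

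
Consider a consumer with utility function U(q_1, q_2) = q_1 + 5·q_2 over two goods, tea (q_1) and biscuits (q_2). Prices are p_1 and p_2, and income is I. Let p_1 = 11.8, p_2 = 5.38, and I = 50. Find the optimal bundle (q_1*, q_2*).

q_2 gives more utility per dollar, so spend all income on q_2: q_2* = I/p_2, q_1* = 0.
Numerically: q_1* = 0, q_2* = 9.2937.

q_1* = 0, q_2* = 9.2937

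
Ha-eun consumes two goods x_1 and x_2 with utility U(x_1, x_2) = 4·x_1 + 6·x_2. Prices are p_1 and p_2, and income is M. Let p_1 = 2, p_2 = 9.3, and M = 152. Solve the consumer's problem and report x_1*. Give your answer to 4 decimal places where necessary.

Linear utility — the consumer picks whichever good has higher MU/price: 4/2 = 2 vs 6/9.3 = 0.6452.
x_1 gives more utility per dollar, so spend all income on x_1: x_1* = M/p_1, x_2* = 0.
Numerically: x_1* = 76, x_2* = 0.

x_1* = 76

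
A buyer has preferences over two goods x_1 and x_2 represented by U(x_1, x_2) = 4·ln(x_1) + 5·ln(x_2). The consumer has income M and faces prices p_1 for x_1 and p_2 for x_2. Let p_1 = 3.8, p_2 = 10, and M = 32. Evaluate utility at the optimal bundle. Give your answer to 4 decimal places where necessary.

V = 8.156

Demand: x_1*(p_1,p_2,M) = 4/9·M/p_1 and x_2* = 5/9·M/p_2.
At p_1=3.8, p_2=10, M=32: x_1* = 4/9·32/3.8 = 3.7427, x_2* = 1.7778.
Utility at the optimum: U(3.7427, 1.7778) = 8.156.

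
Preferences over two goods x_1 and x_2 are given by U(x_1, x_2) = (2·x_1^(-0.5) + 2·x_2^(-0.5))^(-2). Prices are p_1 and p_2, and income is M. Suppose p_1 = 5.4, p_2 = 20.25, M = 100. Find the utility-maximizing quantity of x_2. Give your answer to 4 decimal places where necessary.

MRS = MU_x_1/MU_x_2 = (x_2/x_1)^(1.5). Set equal to p_1/p_2.
Solve for the ratio: x_2/x_1 = [p_1/p_2]^(2/3).
With the ratio pinned down, the budget gives x_1* = M/(p_1 + p_2·(x_2/x_1)) and x_2* = (x_2/x_1)·x_1*.
Numerically x_2/x_1 = 0.414298, so x_1* = 100/(5.4 + 20.25·0.414298) = 7.2519 and x_2* = 0.414298·7.2519 = 3.0044.

x_2* = 3.0044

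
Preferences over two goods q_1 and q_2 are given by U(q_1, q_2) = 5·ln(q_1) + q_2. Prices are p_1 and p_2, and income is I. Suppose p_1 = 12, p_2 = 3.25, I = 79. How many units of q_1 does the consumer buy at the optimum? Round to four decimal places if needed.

q_1* = 1.3542

MU_q_1 = 5/q_1, MU_q_2 = 1. Tangency: 5/q_1 = p_1/p_2.
So q_1*(p_1,p_2) = 5·p_2/p_1, independent of income; and q_2* = (I − 5·p_2)/p_2.
At the given prices: q_1* = 5·3.25/12 = 1.3542.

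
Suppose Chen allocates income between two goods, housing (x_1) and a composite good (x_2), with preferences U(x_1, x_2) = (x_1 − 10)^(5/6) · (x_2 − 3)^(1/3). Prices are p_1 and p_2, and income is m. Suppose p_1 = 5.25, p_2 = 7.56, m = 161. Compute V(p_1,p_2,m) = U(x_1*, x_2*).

V = 11.4749

MRS = (5/2)·(x_2−3)/(x_1−10). Tangency with p_1/p_2 gives x_2−3 = (2/5)·(p_1/p_2)·(x_1−10).
Substituting into the budget: x_1* = 10 + 5/7·(m − 10·p_1 − 3·p_2)/p_1, and x_2* = 3 + 2/7·(…)/p_2.
Discretionary income = 161 − 10·5.25 − 3·7.56 = 85.82; x_1* = 10 + 5/7·85.82/5.25 = 21.6762; x_2* = 3 + 2/7·85.82/7.56 = 6.2434.
Utility at the optimum: U(21.6762, 6.2434) = 11.4749.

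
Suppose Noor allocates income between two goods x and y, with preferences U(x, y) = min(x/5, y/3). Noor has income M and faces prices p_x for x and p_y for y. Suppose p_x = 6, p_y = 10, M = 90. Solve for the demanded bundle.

Here 5·6 + 3·10 = 60, giving x* = 7.5 and y* = 4.5.

x* = 7.5, y* = 4.5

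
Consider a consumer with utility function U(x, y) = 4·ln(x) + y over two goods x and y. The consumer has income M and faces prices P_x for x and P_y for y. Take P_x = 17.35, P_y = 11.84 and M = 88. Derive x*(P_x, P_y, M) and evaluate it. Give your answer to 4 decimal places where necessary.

x* = 2.7297

Set MRS = P_x/P_y: (4/x)/1 = P_x/P_y.
So x*(P_x,P_y) = 4·P_y/P_x, independent of income; and y* = (M − 4·P_y)/P_y.
At the given prices: x* = 4·11.84/17.35 = 2.7297.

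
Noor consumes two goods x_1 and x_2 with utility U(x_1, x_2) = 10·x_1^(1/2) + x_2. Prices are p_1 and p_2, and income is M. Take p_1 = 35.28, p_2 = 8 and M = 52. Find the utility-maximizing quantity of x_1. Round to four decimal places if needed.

x_1* = 1.2855

Utility is quasi-linear in x_2; the FOC for x_1 is 5/√x_1 = p_1/p_2.
Solve: √x_1 = 5·p_2/p_1, so x_1*(p_1,p_2) = (5·p_2/p_1)², and x_2* = (M − p_1·x_1*)/p_2.
Plugging in: x_1* = (5·8/35.28)² = 1.2855.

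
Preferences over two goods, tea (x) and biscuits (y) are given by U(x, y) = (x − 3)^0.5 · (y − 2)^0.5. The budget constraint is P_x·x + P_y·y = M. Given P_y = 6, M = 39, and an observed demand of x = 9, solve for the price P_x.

Let x' = x−3, y' = y−2. MRS = y'/x' = P_x/P_y.
After buying the subsistence bundle (3, 2), a share 0.5 of the remaining income goes to x: x* = 3 + 0.5·(M − 3P_x − 2P_y)/P_x.
Set x* = 9 in the demand function and solve for P_x: P_x = 1.8.

P_x = 1.8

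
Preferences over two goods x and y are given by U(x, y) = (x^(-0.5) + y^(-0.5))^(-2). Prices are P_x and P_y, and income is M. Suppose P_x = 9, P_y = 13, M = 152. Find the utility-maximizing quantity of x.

x* = 7.9276

Substitute y = (y/x)·x into the budget: x* = M/(P_x + P_y·(y/x)).
Numerically y/x = 0.782587, so x* = 152/(9 + 13·0.782587) = 7.9276.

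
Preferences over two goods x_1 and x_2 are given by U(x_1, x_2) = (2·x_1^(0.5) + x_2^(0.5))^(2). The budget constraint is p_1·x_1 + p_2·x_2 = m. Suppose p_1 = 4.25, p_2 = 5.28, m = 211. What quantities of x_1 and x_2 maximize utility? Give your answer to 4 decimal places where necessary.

x_1* = 41.3301, x_2* = 6.6945

With the ratio pinned down, the budget gives x_1* = m/(p_1 + p_2·(x_2/x_1)) and x_2* = (x_2/x_1)·x_1*.
Numerically x_2/x_1 = 0.161976, so x_1* = 211/(4.25 + 5.28·0.161976) = 41.3301 and x_2* = 0.161976·41.3301 = 6.6945.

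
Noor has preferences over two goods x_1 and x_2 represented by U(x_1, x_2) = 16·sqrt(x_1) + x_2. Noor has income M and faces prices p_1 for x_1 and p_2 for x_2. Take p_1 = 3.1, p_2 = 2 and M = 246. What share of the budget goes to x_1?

Utility is quasi-linear in x_2; the FOC for x_1 is 8/√x_1 = p_1/p_2.
Solve: √x_1 = 8·p_2/p_1, so x_1*(p_1,p_2) = (8·p_2/p_1)², and x_2* = (M − p_1·x_1*)/p_2.
Plugging in: x_1* = (8·2/3.1)² = 26.6389, x_2* = 81.7097.
Expenditure on x_1: 3.1·26.6389 = 82.5806; share = 0.3357.

share on x_1 = 0.3357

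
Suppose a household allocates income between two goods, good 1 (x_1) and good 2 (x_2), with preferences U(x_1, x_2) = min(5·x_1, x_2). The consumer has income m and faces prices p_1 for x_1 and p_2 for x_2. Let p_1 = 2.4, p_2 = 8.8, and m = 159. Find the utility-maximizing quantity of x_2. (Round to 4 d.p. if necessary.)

x_2* = 17.1336

With perfect complements, no substitution: consume in ratio x_1:x_2 = 1:5.
Budget: p_1·x_1 + p_2·5·x_1 = m, so (p_1 + 5·p_2)·x_1 = m.
Demand: x_1*(p_1,p_2,m) = m/(p_1 + 5·p_2), x_2* = 5·m/(p_1 + 5·p_2).
Here 2.4 + 5·8.8 = 46.4, giving x_2* = 17.1336.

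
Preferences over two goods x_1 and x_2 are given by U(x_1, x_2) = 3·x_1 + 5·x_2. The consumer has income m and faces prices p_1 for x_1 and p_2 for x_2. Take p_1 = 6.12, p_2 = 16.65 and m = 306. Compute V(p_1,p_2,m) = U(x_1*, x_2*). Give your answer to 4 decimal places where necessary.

V = 150

Perfect substitutes: compare marginal utility per dollar. 3/p_1 vs 5/p_2 → 0.4902 vs 0.3003.
x_1 gives more utility per dollar, so spend all income on x_1: x_1* = m/p_1, x_2* = 0.
Numerically: x_1* = 50, x_2* = 0.
Utility at the optimum: U(50, 0) = 150.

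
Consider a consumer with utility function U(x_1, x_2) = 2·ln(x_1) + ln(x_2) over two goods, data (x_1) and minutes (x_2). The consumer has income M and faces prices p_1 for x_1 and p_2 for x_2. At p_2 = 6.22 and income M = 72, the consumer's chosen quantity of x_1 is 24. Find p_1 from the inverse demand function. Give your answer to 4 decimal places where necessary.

MU_x_1/MU_x_2 = (2·x_2)/(x_1); tangency sets this equal to p_1/p_2.
Rearranging, p_2·x_2 = (1/2)·p_1·x_1. Substituting into the budget gives p_1·x_1·(1 + (1/2)) = M.
Demand: x_1*(p_1,p_2,M) = 2/3·M/p_1 and x_2* = 1/3·M/p_2.
Set x_1* = 24 in the demand function and solve for p_1: p_1 = 2.

p_1 = 2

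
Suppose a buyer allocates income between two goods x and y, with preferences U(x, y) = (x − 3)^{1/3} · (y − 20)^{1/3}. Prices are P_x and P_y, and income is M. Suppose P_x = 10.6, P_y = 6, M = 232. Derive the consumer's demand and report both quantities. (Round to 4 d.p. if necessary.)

This is Cobb-Douglas in (x−3, y−20): tangency gives 1/3·P_y·(y−20) = 1/3·P_x·(x−3).
Substituting into the budget: x* = 3 + 0.5·(M − 3·P_x − 20·P_y)/P_x, and y* = 20 + 0.5·(…)/P_y.
Discretionary income = 232 − 3·10.6 − 20·6 = 80.2; x* = 3 + 0.5·80.2/10.6 = 6.783; y* = 20 + 0.5·80.2/6 = 26.6833.

x* = 6.783, y* = 26.6833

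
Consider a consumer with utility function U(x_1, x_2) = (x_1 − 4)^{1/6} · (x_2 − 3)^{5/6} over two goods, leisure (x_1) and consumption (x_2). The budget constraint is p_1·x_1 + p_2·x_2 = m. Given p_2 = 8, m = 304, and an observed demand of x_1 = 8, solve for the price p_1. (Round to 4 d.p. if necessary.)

MRS = (1/5)·(x_2−3)/(x_1−4). Tangency with p_1/p_2 gives x_2−3 = 5·(p_1/p_2)·(x_1−4).
After buying the subsistence bundle (4, 3), a share 1/6 of the remaining income goes to x_1: x_1* = 4 + 1/6·(m − 4p_1 − 3p_2)/p_1.
Set x_1* = 8 in the demand function and solve for p_1: p_1 = 10.

p_1 = 10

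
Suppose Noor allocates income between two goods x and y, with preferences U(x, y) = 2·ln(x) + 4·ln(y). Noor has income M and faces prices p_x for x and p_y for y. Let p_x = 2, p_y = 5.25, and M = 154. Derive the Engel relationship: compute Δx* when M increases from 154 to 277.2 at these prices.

MU_x/MU_y = (2·y)/(4·x); tangency sets this equal to p_x/p_y.
So 2·p_y·y = 4·p_x·x; combined with the budget, a share 1/3 of income goes to x.
Demand: x*(p_x,p_y,M) = 1/3·M/p_x and y* = 2/3·M/p_y.
At p_x=2, p_y=5.25, M=154: x* = 1/3·154/2 = 25.6667.
At M' = 277.2: x* = 46.2. Change: 46.2 − 25.6667 = 20.5333.

Δx* = 20.5333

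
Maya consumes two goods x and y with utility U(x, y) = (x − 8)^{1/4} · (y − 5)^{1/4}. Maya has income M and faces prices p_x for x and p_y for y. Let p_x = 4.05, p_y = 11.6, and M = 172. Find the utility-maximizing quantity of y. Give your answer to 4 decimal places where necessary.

y* = 8.5172

Let x' = x−8, y' = y−5. MRS = y'/x' = p_x/p_y.
After buying the subsistence bundle (8, 5), a share 0.5 of the remaining income goes to x: x* = 8 + 0.5·(M − 8p_x − 5p_y)/p_x.
Discretionary income = 172 − 8·4.05 − 5·11.6 = 81.6; y* = 5 + 0.5·81.6/11.6 = 8.5172.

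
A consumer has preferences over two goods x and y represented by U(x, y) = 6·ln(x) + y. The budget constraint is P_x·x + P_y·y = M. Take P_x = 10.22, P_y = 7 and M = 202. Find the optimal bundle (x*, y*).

MU_x = 6/x, MU_y = 1. Tangency: 6/x = P_x/P_y.
So x*(P_x,P_y) = 6·P_y/P_x, independent of income; and y* = (M − 6·P_y)/P_y.
At the given prices: x* = 6·7/10.22 = 4.1096, and y* = 22.8571.

x* = 4.1096, y* = 22.8571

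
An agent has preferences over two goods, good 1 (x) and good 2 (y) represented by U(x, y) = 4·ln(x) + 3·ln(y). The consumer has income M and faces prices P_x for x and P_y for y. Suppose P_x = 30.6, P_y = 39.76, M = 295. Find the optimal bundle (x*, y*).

x* = 5.5089, y* = 3.1798

Tangency: MRS = (4/3)·y/x = P_x/P_y.
Rearranging, P_y·y = (3/4)·P_x·x. Substituting into the budget gives P_x·x·(1 + (3/4)) = M.
Demand: x*(P_x,P_y,M) = 4/7·M/P_x and y* = 3/7·M/P_y.
At P_x=30.6, P_y=39.76, M=295: x* = 4/7·295/30.6 = 5.5089, y* = 3.1798.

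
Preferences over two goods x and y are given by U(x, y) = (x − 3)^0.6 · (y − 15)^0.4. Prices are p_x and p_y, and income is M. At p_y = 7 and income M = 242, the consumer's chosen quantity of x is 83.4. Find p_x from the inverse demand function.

p_x = 1

This is Cobb-Douglas in (x−3, y−15): tangency gives 0.6·p_y·(y−15) = 0.4·p_x·(x−3).
After buying the subsistence bundle (3, 15), a share 0.6 of the remaining income goes to x: x* = 3 + 0.6·(M − 3p_x − 15p_y)/p_x.
Set x* = 83.4 in the demand function and solve for p_x: p_x = 1.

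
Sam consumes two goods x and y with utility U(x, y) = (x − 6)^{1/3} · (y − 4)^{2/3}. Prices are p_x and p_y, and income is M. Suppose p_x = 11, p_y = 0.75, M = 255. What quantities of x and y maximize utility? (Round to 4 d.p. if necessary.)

x* = 11.6364, y* = 169.3333

Let x' = x−6, y' = y−4. MRS = (1/2)·y'/x' = p_x/p_y.
Substituting into the budget: x* = 6 + 1/3·(M − 6·p_x − 4·p_y)/p_x, and y* = 4 + 2/3·(…)/p_y.
Discretionary income = 255 − 6·11 − 4·0.75 = 186; x* = 6 + 1/3·186/11 = 11.6364; y* = 4 + 2/3·186/0.75 = 169.3333.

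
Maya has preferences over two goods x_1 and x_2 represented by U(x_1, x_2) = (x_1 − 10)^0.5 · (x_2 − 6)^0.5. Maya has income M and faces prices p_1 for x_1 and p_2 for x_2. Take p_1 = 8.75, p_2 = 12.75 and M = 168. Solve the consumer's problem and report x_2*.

MRS = (x_2−6)/(x_1−10). Tangency with p_1/p_2 gives x_2−6 = (p_1/p_2)·(x_1−10).
After buying the subsistence bundle (10, 6), a share 0.5 of the remaining income goes to x_1: x_1* = 10 + 0.5·(M − 10p_1 − 6p_2)/p_1.
Discretionary income = 168 − 10·8.75 − 6·12.75 = 4; x_2* = 6 + 0.5·4/12.75 = 6.1569.

x_2* = 6.1569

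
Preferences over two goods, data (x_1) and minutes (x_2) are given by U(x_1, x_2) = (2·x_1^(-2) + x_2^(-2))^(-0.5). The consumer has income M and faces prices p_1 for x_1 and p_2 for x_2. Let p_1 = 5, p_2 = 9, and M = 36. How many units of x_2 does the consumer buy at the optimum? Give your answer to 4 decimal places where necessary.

From the CES first-order condition, 2·(x_2/x_1)^(3) = p_1/p_2.
Hence x_2/x_1 = ((1/2)·p_1/p_2)^(1/(3)), i.e. raised to the 1/3 power.
Substitute x_2 = (x_2/x_1)·x_1 into the budget: x_1* = M/(p_1 + p_2·(x_2/x_1)).
Numerically x_2/x_1 = 0.652478, so x_1* = 36/(5 + 9·0.652478) = 3.3112 and x_2* = 0.652478·3.3112 = 2.1605.

x_2* = 2.1605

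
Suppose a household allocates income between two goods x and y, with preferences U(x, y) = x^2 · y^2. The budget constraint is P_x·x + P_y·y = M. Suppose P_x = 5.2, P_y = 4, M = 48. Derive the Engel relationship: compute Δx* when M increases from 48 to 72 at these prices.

Δx* = 2.3077

The MRS is y/x. Set MRS = P_x/P_y.
So 2·P_y·y = 2·P_x·x; combined with the budget, a share 0.5 of income goes to x.
Demand: x*(P_x,P_y,M) = 0.5·M/P_x and y* = 0.5·M/P_y.
At P_x=5.2, P_y=4, M=48: x* = 0.5·48/5.2 = 4.6154.
At M' = 72: x* = 6.9231. Change: 6.9231 − 4.6154 = 2.3077.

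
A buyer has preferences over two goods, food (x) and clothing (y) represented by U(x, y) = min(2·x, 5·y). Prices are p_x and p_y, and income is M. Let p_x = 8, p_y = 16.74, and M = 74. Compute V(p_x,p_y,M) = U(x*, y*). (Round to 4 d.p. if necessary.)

Leontief preferences: the optimum is at the kink where x/5 = y/2, i.e. y = (2/5)·x.
Budget: p_x·x + p_y·(2/5)·x = M, so (5·p_x + 2·p_y)·x = 5·M.
Demand: x*(p_x,p_y,M) = 5·M/(5·p_x + 2·p_y), y* = 2·M/(5·p_x + 2·p_y).
Here 5·8 + 2·16.74 = 73.48, giving x* = 5.0354 and y* = 2.0142.
Utility at the optimum: U(5.0354, 2.0142) = 10.0708.

V = 10.0708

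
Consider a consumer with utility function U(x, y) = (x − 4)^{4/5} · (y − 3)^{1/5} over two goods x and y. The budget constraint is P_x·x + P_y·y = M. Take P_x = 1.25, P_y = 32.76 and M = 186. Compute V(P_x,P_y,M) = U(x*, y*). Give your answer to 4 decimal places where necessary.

V = 20.8781

Let x' = x−4, y' = y−3. MRS = 4·y'/x' = P_x/P_y.
Substituting into the budget: x* = 4 + 0.8·(M − 4·P_x − 3·P_y)/P_x, and y* = 3 + 0.2·(…)/P_y.
Discretionary income = 186 − 4·1.25 − 3·32.76 = 82.72; x* = 4 + 0.8·82.72/1.25 = 56.9408; y* = 3 + 0.2·82.72/32.76 = 3.505.
Utility at the optimum: U(56.9408, 3.505) = 20.8781.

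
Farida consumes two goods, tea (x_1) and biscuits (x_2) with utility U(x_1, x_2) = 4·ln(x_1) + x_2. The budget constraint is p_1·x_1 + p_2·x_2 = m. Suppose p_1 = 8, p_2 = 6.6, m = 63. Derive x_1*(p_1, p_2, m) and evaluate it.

x_1* = 3.3

MU_x_1 = 4/x_1, MU_x_2 = 1. Tangency: 4/x_1 = p_1/p_2.
So x_1*(p_1,p_2) = 4·p_2/p_1, independent of income; and x_2* = (m − 4·p_2)/p_2.
At the given prices: x_1* = 4·6.6/8 = 3.3.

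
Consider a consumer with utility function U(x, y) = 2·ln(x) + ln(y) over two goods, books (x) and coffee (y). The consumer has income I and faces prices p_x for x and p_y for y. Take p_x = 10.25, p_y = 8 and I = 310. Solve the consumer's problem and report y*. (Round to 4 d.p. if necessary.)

The MRS is 2·y/x. Set MRS = p_x/p_y.
Rearranging, p_y·y = (1/2)·p_x·x. Substituting into the budget gives p_x·x·(1 + (1/2)) = I.
Demand: x*(p_x,p_y,I) = 2/3·I/p_x and y* = 1/3·I/p_y.
At p_x=10.25, p_y=8, I=310: y* = 1/3·310/8 = 12.9167.

y* = 12.9167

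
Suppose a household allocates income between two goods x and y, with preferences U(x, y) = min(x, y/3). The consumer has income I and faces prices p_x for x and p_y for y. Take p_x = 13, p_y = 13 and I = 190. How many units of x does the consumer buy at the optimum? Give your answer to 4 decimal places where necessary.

x* = 3.6538

Leontief preferences: the optimum is at the kink where x/1 = y/3, i.e. y = 3·x.
Budget: p_x·x + p_y·3·x = I, so (p_x + 3·p_y)·x = I.
Demand: x*(p_x,p_y,I) = I/(p_x + 3·p_y), y* = 3·I/(p_x + 3·p_y).
Here 13 + 3·13 = 52, giving x* = 3.6538.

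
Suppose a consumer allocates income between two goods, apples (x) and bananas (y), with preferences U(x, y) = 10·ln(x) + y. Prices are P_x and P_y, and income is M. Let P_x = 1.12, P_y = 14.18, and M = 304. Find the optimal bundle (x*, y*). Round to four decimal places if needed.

x* = 126.6071, y* = 11.4386

At the given prices: x* = 10·14.18/1.12 = 126.6071, and y* = 11.4386.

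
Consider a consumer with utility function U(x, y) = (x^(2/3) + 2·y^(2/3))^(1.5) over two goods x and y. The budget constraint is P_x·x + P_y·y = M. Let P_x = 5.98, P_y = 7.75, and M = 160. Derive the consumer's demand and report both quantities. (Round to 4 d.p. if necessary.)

x* = 4.6426, y* = 17.0629

From the CES first-order condition, (1/2)·(y/x)^(1/3) = P_x/P_y.
Solve for the ratio: y/x = [2·P_x/P_y]^(3).
With the ratio pinned down, the budget gives x* = M/(P_x + P_y·(y/x)) and y* = (y/x)·x*.
Numerically y/x = 3.675263, so x* = 160/(5.98 + 7.75·3.675263) = 4.6426 and y* = 3.675263·4.6426 = 17.0629.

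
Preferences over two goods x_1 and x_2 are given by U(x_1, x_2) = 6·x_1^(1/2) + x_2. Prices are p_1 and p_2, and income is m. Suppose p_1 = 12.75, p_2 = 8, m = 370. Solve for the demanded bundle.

x_1* = 3.5433, x_2* = 40.6029

MU_x_1 = 3/√x_1, MU_x_2 = 1. Tangency: 3/√x_1 = p_1/p_2.
Thus x_1* = (3·p_2/p_1)² — independent of m — with the rest of income spent on x_2.
Plugging in: x_1* = (3·8/12.75)² = 3.5433, x_2* = 40.6029.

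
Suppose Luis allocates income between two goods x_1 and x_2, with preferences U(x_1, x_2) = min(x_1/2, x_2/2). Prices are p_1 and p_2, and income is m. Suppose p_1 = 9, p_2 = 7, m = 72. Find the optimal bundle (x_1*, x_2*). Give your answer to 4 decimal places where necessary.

x_1* = 4.5, x_2* = 4.5

Leontief preferences: the optimum is at the kink where x_1/2 = x_2/2, i.e. x_2 = x_1.
Budget: p_1·x_1 + p_2·x_1 = m, so (2·p_1 + 2·p_2)·x_1 = 2·m.
Demand: x_1*(p_1,p_2,m) = 2·m/(2·p_1 + 2·p_2), x_2* = 2·m/(2·p_1 + 2·p_2).
Here 2·9 + 2·7 = 32, giving x_1* = 4.5 and x_2* = 4.5.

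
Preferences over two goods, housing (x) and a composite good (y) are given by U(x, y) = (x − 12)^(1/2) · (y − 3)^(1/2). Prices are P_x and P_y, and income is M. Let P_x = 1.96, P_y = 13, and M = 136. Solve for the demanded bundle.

MRS = (y−3)/(x−12). Tangency with P_x/P_y gives y−3 = (P_x/P_y)·(x−12).
After buying the subsistence bundle (12, 3), a share 0.5 of the remaining income goes to x: x* = 12 + 0.5·(M − 12P_x − 3P_y)/P_x.
Discretionary income = 136 − 12·1.96 − 3·13 = 73.48; x* = 12 + 0.5·73.48/1.96 = 30.7449; y* = 3 + 0.5·73.48/13 = 5.8262.

x* = 30.7449, y* = 5.8262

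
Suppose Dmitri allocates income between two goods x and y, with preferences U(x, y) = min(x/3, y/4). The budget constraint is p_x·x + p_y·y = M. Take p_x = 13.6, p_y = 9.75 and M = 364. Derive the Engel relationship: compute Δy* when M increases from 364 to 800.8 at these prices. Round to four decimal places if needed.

Δy* = 21.8947

With perfect complements, no substitution: consume in ratio x:y = 3:4.
Budget: p_x·x + p_y·(4/3)·x = M, so (3·p_x + 4·p_y)·x = 3·M.
Demand: x*(p_x,p_y,M) = 3·M/(3·p_x + 4·p_y), y* = 4·M/(3·p_x + 4·p_y).
Here 3·13.6 + 4·9.75 = 79.8, giving y* = 18.2456.
At M' = 800.8: y* = 40.1404. Change: 40.1404 − 18.2456 = 21.8947.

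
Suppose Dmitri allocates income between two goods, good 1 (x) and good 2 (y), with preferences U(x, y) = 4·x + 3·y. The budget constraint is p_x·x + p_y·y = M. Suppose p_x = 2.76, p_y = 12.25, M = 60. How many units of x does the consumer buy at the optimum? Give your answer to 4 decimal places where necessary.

Linear utility — the consumer picks whichever good has higher MU/price: 4/2.76 = 1.4493 vs 3/12.25 = 0.2449.
x gives more utility per dollar, so spend all income on x: x* = M/p_x, y* = 0.
Numerically: x* = 21.7391, y* = 0.

x* = 21.7391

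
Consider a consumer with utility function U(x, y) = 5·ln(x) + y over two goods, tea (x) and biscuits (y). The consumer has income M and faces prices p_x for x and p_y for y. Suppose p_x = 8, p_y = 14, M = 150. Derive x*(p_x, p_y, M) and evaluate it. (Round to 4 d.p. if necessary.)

x* = 8.75

MU_x = 5/x, MU_y = 1. Tangency: 5/x = p_x/p_y.
So x*(p_x,p_y) = 5·p_y/p_x, independent of income; and y* = (M − 5·p_y)/p_y.
At the given prices: x* = 5·14/8 = 8.75.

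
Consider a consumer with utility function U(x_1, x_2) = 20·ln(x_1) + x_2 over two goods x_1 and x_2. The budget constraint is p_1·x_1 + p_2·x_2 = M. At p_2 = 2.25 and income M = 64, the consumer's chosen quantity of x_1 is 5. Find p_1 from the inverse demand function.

p_1 = 9

Set MRS = p_1/p_2: (20/x_1)/1 = p_1/p_2.
So x_1*(p_1,p_2) = 20·p_2/p_1, independent of income; and x_2* = (M − 20·p_2)/p_2.
Set x_1* = 5 in the demand function and solve for p_1: p_1 = 9.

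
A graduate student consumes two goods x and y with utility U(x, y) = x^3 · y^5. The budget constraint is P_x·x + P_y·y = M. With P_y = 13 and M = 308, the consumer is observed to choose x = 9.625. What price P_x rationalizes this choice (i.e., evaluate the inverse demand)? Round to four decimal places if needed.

Tangency: MRS = (3/5)·y/x = P_x/P_y.
Rearranging, P_y·y = (5/3)·P_x·x. Substituting into the budget gives P_x·x·(1 + (5/3)) = M.
Demand: x*(P_x,P_y,M) = 0.375·M/P_x and y* = 0.625·M/P_y.
Set x* = 9.625 in the demand function and solve for P_x: P_x = 12.

P_x = 12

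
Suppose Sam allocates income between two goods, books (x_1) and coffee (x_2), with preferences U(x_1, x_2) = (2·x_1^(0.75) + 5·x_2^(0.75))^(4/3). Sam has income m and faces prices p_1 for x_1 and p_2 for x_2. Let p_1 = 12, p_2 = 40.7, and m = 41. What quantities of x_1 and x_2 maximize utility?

MRS = MU_x_1/MU_x_2 = (2/5)·(x_2/x_1)^(0.25). Set equal to p_1/p_2.
Solve for the ratio: x_2/x_1 = [(5/2)·p_1/p_2]^(4).
Substitute x_2 = (x_2/x_1)·x_1 into the budget: x_1* = m/(p_1 + p_2·(x_2/x_1)).
Numerically x_2/x_1 = 0.295194, so x_1* = 41/(12 + 40.7·0.295194) = 1.7073 and x_2* = 0.295194·1.7073 = 0.504.

x_1* = 1.7073, x_2* = 0.504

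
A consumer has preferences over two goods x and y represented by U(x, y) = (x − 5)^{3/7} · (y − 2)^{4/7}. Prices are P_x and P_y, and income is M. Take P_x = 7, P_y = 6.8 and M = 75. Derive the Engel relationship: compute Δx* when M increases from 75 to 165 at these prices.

Δx* = 5.5102

MRS = (3/4)·(y−2)/(x−5). Tangency with P_x/P_y gives y−2 = (4/3)·(P_x/P_y)·(x−5).
After buying the subsistence bundle (5, 2), a share 3/7 of the remaining income goes to x: x* = 5 + 3/7·(M − 5P_x − 2P_y)/P_x.
Discretionary income = 75 − 5·7 − 2·6.8 = 26.4; x* = 5 + 3/7·26.4/7 = 6.6163.
At M' = 165: x* = 12.1265. Change: 12.1265 − 6.6163 = 5.5102.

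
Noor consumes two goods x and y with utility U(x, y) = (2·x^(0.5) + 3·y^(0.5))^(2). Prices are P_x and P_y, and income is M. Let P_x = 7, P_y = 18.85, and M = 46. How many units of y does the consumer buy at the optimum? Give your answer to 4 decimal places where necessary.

y* = 1.1108

From the CES first-order condition, (2/3)·(y/x)^(0.5) = P_x/P_y.
Solve for the ratio: y/x = [(3/2)·P_x/P_y]^(2).
Substitute y = (y/x)·x into the budget: x* = M/(P_x + P_y·(y/x)).
Numerically y/x = 0.310282, so x* = 46/(7 + 18.85·0.310282) = 3.5801 and y* = 0.310282·3.5801 = 1.1108.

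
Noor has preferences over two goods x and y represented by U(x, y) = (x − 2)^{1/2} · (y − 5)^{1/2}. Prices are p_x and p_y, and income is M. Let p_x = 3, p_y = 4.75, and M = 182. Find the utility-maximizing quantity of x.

Let x' = x−2, y' = y−5. MRS = y'/x' = p_x/p_y.
Substituting into the budget: x* = 2 + 0.5·(M − 2·p_x − 5·p_y)/p_x, and y* = 5 + 0.5·(…)/p_y.
Discretionary income = 182 − 2·3 − 5·4.75 = 152.25; x* = 2 + 0.5·152.25/3 = 27.375.

x* = 27.375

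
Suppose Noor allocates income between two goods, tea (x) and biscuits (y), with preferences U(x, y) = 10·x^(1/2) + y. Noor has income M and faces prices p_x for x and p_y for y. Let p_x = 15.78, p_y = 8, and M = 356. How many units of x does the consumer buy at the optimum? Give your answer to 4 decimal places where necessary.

Utility is quasi-linear in y; the FOC for x is 5/√x = p_x/p_y.
Thus x* = (5·p_y/p_x)² — independent of M — with the rest of income spent on y.
Plugging in: x* = (5·8/15.78)² = 6.4255.

x* = 6.4255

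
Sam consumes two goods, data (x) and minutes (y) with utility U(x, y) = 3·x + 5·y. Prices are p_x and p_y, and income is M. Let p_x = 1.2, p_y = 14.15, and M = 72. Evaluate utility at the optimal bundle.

V = 180

Linear utility — the consumer picks whichever good has higher MU/price: 3/1.2 = 2.5 vs 5/14.15 = 0.3534.
x gives more utility per dollar, so spend all income on x: x* = M/p_x, y* = 0.
Numerically: x* = 60, y* = 0.
Utility at the optimum: U(60, 0) = 180.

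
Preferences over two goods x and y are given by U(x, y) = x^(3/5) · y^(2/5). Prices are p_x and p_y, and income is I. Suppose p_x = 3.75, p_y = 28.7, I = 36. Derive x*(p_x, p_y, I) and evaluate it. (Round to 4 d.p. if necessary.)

Demand: x*(p_x,p_y,I) = 0.6·I/p_x and y* = 0.4·I/p_y.
At p_x=3.75, p_y=28.7, I=36: x* = 0.6·36/3.75 = 5.76.

x* = 5.76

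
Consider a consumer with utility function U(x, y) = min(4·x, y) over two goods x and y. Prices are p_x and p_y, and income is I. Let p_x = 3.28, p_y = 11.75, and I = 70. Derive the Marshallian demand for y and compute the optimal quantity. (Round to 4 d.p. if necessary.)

y* = 5.5688

With perfect complements, no substitution: consume in ratio x:y = 1:4.
Budget: p_x·x + p_y·4·x = I, so (p_x + 4·p_y)·x = I.
Demand: x*(p_x,p_y,I) = I/(p_x + 4·p_y), y* = 4·I/(p_x + 4·p_y).
Here 3.28 + 4·11.75 = 50.28, giving y* = 5.5688.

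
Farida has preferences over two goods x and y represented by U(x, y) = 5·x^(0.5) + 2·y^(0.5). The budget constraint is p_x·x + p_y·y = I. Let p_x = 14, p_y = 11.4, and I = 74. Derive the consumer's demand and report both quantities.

MU_x ∝ 5·x^(-0.5), MU_y ∝ 2·y^(-0.5), so MRS = (5/2)·(y/x)^(0.5) = p_x/p_y.
Solve for the ratio: y/x = [(2/5)·p_x/p_y]^(2).
Substitute y = (y/x)·x into the budget: x* = I/(p_x + p_y·(y/x)).
Numerically y/x = 0.241305, so x* = 74/(14 + 11.4·0.241305) = 4.4177 and y* = 0.241305·4.4177 = 1.066.

x* = 4.4177, y* = 1.066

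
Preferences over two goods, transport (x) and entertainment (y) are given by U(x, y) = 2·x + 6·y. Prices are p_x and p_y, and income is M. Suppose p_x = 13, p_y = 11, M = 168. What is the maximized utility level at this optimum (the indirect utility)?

V = 91.6364

Perfect substitutes: compare marginal utility per dollar. 2/p_x vs 6/p_y → 0.1538 vs 0.5455.
y gives more utility per dollar, so spend all income on y: y* = M/p_y, x* = 0.
Numerically: x* = 0, y* = 15.2727.
Utility at the optimum: U(0, 15.2727) = 91.6364.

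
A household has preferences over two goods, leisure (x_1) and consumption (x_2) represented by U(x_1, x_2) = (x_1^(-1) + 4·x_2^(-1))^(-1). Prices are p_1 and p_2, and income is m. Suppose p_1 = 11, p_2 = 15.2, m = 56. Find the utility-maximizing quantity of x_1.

x_1* = 1.5192

From the CES first-order condition, (1/4)·(x_2/x_1)^(2) = p_1/p_2.
Solve for the ratio: x_2/x_1 = [4·p_1/p_2]^(0.5).
With the ratio pinned down, the budget gives x_1* = m/(p_1 + p_2·(x_2/x_1)) and x_2* = (x_2/x_1)·x_1*.
Numerically x_2/x_1 = 1.701393, so x_1* = 56/(11 + 15.2·1.701393) = 1.5192.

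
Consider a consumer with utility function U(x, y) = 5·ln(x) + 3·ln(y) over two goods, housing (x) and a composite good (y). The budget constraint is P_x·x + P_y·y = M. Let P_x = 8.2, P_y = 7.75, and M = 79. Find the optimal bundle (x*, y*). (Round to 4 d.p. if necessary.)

x* = 6.0213, y* = 3.8226

Demand: x*(P_x,P_y,M) = 0.625·M/P_x and y* = 0.375·M/P_y.
At P_x=8.2, P_y=7.75, M=79: x* = 0.625·79/8.2 = 6.0213, y* = 3.8226.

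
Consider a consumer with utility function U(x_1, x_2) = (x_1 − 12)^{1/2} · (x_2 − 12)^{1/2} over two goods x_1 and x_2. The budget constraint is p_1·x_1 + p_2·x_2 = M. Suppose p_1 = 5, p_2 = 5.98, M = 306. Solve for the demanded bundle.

x_1* = 29.424, x_2* = 26.5686

MRS = (x_2−12)/(x_1−12). Tangency with p_1/p_2 gives x_2−12 = (p_1/p_2)·(x_1−12).
After buying the subsistence bundle (12, 12), a share 0.5 of the remaining income goes to x_1: x_1* = 12 + 0.5·(M − 12p_1 − 12p_2)/p_1.
Discretionary income = 306 − 12·5 − 12·5.98 = 174.24; x_1* = 12 + 0.5·174.24/5 = 29.424; x_2* = 12 + 0.5·174.24/5.98 = 26.5686.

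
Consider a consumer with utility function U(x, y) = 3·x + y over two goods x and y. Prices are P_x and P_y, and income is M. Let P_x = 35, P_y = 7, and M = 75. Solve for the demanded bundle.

Linear utility — the consumer picks whichever good has higher MU/price: 3/35 = 0.0857 vs 1/7 = 0.1429.
y gives more utility per dollar, so spend all income on y: y* = M/P_y, x* = 0.
Numerically: x* = 0, y* = 10.7143.

x* = 0, y* = 10.7143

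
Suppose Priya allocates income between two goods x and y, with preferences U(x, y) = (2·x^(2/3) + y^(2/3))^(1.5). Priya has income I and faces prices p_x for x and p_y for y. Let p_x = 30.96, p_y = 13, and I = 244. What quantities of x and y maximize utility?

MRS = MU_x/MU_y = 2·(y/x)^(1/3). Set equal to p_x/p_y.
Solve for the ratio: y/x = [(1/2)·p_x/p_y]^(3).
With the ratio pinned down, the budget gives x* = I/(p_x + p_y·(y/x)) and y* = (y/x)·x*.
Numerically y/x = 1.688429, so x* = 244/(30.96 + 13·1.688429) = 4.6116 and y* = 1.688429·4.6116 = 7.7864.

x* = 4.6116, y* = 7.7864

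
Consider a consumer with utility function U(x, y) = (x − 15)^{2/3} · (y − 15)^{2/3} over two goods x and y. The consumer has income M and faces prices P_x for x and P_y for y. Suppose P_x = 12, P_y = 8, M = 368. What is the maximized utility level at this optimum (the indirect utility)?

Let x' = x−15, y' = y−15. MRS = y'/x' = P_x/P_y.
Substituting into the budget: x* = 15 + 0.5·(M − 15·P_x − 15·P_y)/P_x, and y* = 15 + 0.5·(…)/P_y.
Discretionary income = 368 − 15·12 − 15·8 = 68; x* = 15 + 0.5·68/12 = 17.8333; y* = 15 + 0.5·68/8 = 19.25.
Utility at the optimum: U(17.8333, 19.25) = 5.2536.

V = 5.2536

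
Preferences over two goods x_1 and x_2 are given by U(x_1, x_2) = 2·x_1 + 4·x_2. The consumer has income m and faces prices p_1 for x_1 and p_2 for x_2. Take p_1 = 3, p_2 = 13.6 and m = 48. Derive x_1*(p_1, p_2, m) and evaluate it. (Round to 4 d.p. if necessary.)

x_1 gives more utility per dollar, so spend all income on x_1: x_1* = m/p_1, x_2* = 0.
Numerically: x_1* = 16, x_2* = 0.

x_1* = 16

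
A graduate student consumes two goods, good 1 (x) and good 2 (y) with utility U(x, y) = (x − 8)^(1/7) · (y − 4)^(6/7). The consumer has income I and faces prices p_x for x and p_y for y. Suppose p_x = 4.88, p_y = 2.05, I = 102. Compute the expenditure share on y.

Discretionary income = 102 − 8·4.88 − 4·2.05 = 54.76; x* = 8 + 1/7·54.76/4.88 = 9.603; y* = 4 + 6/7·54.76/2.05 = 26.8962.
Expenditure on y: 2.05·26.8962 = 55.1371; share = 0.5406.

share on y = 0.5406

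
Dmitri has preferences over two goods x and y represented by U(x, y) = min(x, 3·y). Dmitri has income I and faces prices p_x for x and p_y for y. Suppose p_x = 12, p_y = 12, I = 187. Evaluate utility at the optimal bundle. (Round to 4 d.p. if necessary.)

V = 11.6875

With perfect complements, no substitution: consume in ratio x:y = 3:1.
Budget: p_x·x + p_y·(1/3)·x = I, so (3·p_x + p_y)·x = 3·I.
Demand: x*(p_x,p_y,I) = 3·I/(3·p_x + p_y), y* = I/(3·p_x + p_y).
Here 3·12 + 12 = 48, giving x* = 11.6875 and y* = 3.8958.
Utility at the optimum: U(11.6875, 3.8958) = 11.6875.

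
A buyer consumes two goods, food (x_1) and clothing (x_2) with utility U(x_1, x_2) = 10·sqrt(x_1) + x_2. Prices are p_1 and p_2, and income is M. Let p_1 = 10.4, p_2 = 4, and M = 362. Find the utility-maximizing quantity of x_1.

x_1* = 3.6982

Utility is quasi-linear in x_2; the FOC for x_1 is 5/√x_1 = p_1/p_2.
Solve: √x_1 = 5·p_2/p_1, so x_1*(p_1,p_2) = (5·p_2/p_1)², and x_2* = (M − p_1·x_1*)/p_2.
Plugging in: x_1* = (5·4/10.4)² = 3.6982.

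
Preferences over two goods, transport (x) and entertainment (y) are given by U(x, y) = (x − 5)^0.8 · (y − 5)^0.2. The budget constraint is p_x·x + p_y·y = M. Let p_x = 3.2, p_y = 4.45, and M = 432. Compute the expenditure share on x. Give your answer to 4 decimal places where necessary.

share on x = 0.7662

MRS = 4·(y−5)/(x−5). Tangency with p_x/p_y gives y−5 = (1/4)·(p_x/p_y)·(x−5).
Substituting into the budget: x* = 5 + 0.8·(M − 5·p_x − 5·p_y)/p_x, and y* = 5 + 0.2·(…)/p_y.
Discretionary income = 432 − 5·3.2 − 5·4.45 = 393.75; x* = 5 + 0.8·393.75/3.2 = 103.4375; y* = 5 + 0.2·393.75/4.45 = 22.6966.
Expenditure on x: 3.2·103.4375 = 331; share = 0.7662.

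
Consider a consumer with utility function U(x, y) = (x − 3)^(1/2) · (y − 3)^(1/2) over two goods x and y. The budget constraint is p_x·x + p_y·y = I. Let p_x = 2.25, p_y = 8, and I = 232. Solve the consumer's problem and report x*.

x* = 47.7222

MRS = (y−3)/(x−3). Tangency with p_x/p_y gives y−3 = (p_x/p_y)·(x−3).
After buying the subsistence bundle (3, 3), a share 0.5 of the remaining income goes to x: x* = 3 + 0.5·(I − 3p_x − 3p_y)/p_x.
Discretionary income = 232 − 3·2.25 − 3·8 = 201.25; x* = 3 + 0.5·201.25/2.25 = 47.7222.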